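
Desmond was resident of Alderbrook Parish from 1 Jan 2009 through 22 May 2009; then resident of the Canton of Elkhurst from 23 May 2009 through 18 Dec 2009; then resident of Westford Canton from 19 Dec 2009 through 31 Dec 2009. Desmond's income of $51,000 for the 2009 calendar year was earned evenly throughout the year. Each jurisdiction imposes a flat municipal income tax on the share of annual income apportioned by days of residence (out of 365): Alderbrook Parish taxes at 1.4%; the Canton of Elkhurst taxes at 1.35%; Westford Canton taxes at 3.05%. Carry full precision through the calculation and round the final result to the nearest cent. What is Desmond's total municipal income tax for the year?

Alderbrook Parish, 1 Jan – 22 May 2009: 142 days → $51,000 × 1.4% × 142/365 = $277.7753
The Canton of Elkhurst, 23 May – 18 Dec 2009: 210 days → $51,000 × 1.35% × 210/365 = $396.1233
Westford Canton, 19 Dec – 31 Dec 2009: 13 days → $51,000 × 3.05% × 13/365 = $55.4014
Total = $729.3000

$729.30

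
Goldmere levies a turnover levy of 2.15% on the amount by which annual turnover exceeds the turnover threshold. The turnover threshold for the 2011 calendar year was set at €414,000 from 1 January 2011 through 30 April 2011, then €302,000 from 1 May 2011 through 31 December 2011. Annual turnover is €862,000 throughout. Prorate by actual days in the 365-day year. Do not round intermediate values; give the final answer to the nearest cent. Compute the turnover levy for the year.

€11,248.33

1 January – 30 April 2011: 120 days, exemption €414,000 → (€862,000 − €414,000) × 2.15% × 120/365 = €3,166.6849
1 May – 31 December 2011: 245 days, exemption €302,000 → (€862,000 − €302,000) × 2.15% × 245/365 = €8,081.6438
Total = €11,248.3288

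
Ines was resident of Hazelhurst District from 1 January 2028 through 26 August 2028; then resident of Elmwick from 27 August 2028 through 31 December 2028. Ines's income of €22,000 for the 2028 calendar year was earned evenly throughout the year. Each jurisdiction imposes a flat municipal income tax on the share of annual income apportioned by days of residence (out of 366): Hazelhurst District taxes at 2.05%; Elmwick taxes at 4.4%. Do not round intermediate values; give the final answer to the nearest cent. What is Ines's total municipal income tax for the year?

Hazelhurst District, 1 January – 26 August 2028: 239 days → €22,000 × 2.05% × 239/366 = €294.5055
Elmwick, 27 August – 31 December 2028: 127 days → €22,000 × 4.4% × 127/366 = €335.8907
Total = €630.3962

€630.40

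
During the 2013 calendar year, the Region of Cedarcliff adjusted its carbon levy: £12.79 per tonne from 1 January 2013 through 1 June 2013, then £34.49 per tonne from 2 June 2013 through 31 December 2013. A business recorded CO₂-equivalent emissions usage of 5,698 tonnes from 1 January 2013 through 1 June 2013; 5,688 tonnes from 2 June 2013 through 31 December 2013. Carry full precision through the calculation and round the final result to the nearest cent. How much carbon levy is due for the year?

£269056.54

1 January – 1 June 2013: 5,698 tonnes at £12.79/tonne → £72877.42
2 June – 31 December 2013: 5,688 tonnes at £34.49/tonne → £196179.12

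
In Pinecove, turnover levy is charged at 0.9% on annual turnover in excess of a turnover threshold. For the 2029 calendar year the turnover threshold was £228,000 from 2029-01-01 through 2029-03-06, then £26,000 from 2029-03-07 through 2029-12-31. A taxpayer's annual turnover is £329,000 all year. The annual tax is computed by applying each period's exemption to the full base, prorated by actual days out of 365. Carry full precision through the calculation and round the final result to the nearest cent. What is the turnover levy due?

£2,403.25

2029-01-01 to 2029-03-06: 65 days, exemption £228,000 → (£329,000 − £228,000) × 0.9% × 65/365 = £161.8767
2029-03-07 to 2029-12-31: 300 days, exemption £26,000 → (£329,000 − £26,000) × 0.9% × 300/365 = £2,241.3699
Total = £2,403.2466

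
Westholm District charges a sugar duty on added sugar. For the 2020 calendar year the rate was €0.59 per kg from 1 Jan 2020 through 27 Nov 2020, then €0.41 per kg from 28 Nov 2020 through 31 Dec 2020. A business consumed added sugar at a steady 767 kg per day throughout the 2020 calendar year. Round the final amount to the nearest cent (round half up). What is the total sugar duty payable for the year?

€160,931.94

1 Jan – 27 Nov 2020: 332 days × 767 kg/day = 254,644 kg at €0.59/kg → €150,239.96
28 Nov – 31 Dec 2020: 34 days × 767 kg/day = 26,078 kg at €0.41/kg → €10,691.98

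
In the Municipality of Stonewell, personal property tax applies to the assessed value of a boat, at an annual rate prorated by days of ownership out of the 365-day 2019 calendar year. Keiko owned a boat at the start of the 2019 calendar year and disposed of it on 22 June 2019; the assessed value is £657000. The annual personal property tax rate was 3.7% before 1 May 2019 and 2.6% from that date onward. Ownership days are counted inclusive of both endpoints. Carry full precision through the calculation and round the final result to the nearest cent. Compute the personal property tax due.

£10472.40

1 January – 30 April 2019: 120 days at 3.7% → £657000 × 3.7% × 120/365 = £7992.0000
1 May – 22 June 2019: 53 days at 2.6% → £657000 × 2.6% × 53/365 = £2480.4000
Total = £10472.4000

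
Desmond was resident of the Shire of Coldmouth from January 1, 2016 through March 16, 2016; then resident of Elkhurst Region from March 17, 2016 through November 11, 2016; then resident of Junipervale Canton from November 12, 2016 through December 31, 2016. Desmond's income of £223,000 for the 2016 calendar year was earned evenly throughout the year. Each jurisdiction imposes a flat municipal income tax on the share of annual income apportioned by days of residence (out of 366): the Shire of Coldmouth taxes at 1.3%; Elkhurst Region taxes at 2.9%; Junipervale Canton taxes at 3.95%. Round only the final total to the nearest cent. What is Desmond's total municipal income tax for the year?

£6,045.98

The Shire of Coldmouth, January 1 – March 16, 2016: 76 days → £223,000 × 1.3% × 76/366 = £601.9781
Elkhurst Region, March 17 – November 11, 2016: 240 days → £223,000 × 2.9% × 240/366 = £4,240.6557
Junipervale Canton, November 12 – December 31, 2016: 50 days → £223,000 × 3.95% × 50/366 = £1,203.3470
Total = £6,045.9809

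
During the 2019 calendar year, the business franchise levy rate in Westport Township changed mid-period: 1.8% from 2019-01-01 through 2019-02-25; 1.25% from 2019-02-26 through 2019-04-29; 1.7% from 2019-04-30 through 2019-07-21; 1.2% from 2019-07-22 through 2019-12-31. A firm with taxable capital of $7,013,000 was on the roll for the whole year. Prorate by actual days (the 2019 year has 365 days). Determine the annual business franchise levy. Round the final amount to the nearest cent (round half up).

$99,190.72

2019-01-01 to 2019-02-25: 56 days at 1.8% → $7,013,000 × 1.8% × 56/365 = $19,367.4082
2019-02-26 to 2019-04-29: 63 days at 1.25% → $7,013,000 × 1.25% × 63/365 = $15,130.7877
2019-04-30 to 2019-07-21: 83 days at 1.7% → $7,013,000 × 1.7% × 83/365 = $27,110.5288
2019-07-22 to 2019-12-31: 163 days at 1.2% → $7,013,000 × 1.2% × 163/365 = $37,581.9945
Total = $99,190.7192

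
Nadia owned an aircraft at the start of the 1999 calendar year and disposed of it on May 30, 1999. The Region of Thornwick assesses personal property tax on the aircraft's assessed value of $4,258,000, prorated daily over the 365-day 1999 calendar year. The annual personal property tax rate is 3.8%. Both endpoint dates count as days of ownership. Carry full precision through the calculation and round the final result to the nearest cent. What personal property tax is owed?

$66,494.79

Days held (January 1 – May 30, 1999): 150 out of 365
Tax = $4,258,000 × 3.8% × 150/365 = $66,494.7945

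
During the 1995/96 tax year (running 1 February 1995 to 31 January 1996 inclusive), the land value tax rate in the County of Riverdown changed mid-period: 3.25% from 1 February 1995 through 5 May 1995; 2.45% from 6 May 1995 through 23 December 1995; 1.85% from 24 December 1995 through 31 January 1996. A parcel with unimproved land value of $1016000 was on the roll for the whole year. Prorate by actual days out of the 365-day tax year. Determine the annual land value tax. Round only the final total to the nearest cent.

1 February – 5 May 1995: 94 days at 3.25% → $1016000 × 3.25% × 94/365 = $8503.7808
6 May – 23 December 1995: 232 days at 2.45% → $1016000 × 2.45% × 232/365 = $15821.7644
24 December 1995 – 31 January 1996: 39 days at 1.85% → $1016000 × 1.85% × 39/365 = $2008.3397
Total = $26333.8849

$26333.88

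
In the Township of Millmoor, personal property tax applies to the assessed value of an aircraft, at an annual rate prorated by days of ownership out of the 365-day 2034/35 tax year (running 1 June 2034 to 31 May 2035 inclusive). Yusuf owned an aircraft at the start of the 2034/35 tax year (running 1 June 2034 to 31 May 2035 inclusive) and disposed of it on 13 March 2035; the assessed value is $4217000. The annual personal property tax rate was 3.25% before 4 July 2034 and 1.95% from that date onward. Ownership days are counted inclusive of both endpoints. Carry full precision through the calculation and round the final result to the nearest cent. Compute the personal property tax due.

$69389.87

1 June – 3 July 2034: 33 days at 3.25% → $4217000 × 3.25% × 33/365 = $12391.0479
4 July 2034 – 13 March 2035: 253 days at 1.95% → $4217000 × 1.95% × 253/365 = $56998.8205
Total = $69389.8685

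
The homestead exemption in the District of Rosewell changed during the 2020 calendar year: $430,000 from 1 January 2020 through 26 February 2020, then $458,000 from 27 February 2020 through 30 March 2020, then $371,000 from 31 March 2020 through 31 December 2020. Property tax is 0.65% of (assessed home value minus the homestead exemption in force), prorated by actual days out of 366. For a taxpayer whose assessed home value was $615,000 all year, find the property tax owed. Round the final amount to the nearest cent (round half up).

$1,475.29

1 January – 26 February 2020: 57 days, exemption $430,000 → ($615,000 − $430,000) × 0.65% × 57/366 = $187.2746
27 February – 30 March 2020: 33 days, exemption $458,000 → ($615,000 − $458,000) × 0.65% × 33/366 = $92.0123
31 March – 31 December 2020: 276 days, exemption $371,000 → ($615,000 − $371,000) × 0.65% × 276/366 = $1,196.0000
Total = $1,475.2869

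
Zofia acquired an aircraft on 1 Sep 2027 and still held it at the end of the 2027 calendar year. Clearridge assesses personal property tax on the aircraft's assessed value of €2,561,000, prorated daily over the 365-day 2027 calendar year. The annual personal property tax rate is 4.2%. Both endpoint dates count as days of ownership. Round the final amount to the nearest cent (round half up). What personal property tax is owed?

Days held (1 Sep – 31 Dec 2027): 122 out of 365
Tax = €2,561,000 × 4.2% × 122/365 = €35,952.2301

€35,952.23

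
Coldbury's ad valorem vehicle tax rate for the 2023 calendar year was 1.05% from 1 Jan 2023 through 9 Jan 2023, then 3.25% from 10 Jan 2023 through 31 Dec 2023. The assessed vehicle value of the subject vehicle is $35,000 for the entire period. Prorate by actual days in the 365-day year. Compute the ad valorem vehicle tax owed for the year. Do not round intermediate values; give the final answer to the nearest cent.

$1,118.51

1 Jan – 9 Jan 2023: 9 days at 1.05% → $35,000 × 1.05% × 9/365 = $9.0616
10 Jan – 31 Dec 2023: 356 days at 3.25% → $35,000 × 3.25% × 356/365 = $1,109.4521
Total = $1,118.5137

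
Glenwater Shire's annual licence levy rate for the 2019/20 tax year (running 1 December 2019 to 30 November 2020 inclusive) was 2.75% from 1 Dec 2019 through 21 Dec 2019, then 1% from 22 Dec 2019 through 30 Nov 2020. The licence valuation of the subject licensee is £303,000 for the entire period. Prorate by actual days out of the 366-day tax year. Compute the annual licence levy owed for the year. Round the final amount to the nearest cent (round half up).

1 Dec – 21 Dec 2019: 21 days at 2.75% → £303,000 × 2.75% × 21/366 = £478.0943
22 Dec 2019 – 30 Nov 2020: 345 days at 1% → £303,000 × 1% × 345/366 = £2,856.1475
Total = £3,334.2418

£3,334.24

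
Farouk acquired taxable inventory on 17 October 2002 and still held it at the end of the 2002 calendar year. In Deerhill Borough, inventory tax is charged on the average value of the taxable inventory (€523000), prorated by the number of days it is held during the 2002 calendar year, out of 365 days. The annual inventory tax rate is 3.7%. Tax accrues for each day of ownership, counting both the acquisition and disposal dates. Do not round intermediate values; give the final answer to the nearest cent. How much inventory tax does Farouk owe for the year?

Days held (17 October – 31 December 2002): 76 out of 365
Tax = €523000 × 3.7% × 76/365 = €4029.2493

€4029.25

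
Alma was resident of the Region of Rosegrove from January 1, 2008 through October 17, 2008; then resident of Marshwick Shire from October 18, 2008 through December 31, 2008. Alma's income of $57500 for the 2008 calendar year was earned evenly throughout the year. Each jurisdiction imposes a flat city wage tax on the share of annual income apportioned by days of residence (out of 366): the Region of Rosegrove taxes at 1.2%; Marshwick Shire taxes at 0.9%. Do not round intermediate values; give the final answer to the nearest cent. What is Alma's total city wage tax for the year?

The Region of Rosegrove, January 1 – October 17, 2008: 291 days → $57500 × 1.2% × 291/366 = $548.6066
Marshwick Shire, October 18 – December 31, 2008: 75 days → $57500 × 0.9% × 75/366 = $106.0451
Total = $654.6516

$654.65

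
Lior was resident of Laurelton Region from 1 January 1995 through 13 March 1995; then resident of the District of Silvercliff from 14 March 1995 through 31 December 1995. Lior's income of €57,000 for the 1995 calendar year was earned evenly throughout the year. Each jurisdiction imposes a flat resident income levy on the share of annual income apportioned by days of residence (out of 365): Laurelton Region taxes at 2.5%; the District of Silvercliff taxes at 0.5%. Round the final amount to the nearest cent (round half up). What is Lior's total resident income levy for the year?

Laurelton Region, 1 January – 13 March 1995: 72 days → €57,000 × 2.5% × 72/365 = €281.0959
The District of Silvercliff, 14 March – 31 December 1995: 293 days → €57,000 × 0.5% × 293/365 = €228.7808
Total = €509.8767

€509.88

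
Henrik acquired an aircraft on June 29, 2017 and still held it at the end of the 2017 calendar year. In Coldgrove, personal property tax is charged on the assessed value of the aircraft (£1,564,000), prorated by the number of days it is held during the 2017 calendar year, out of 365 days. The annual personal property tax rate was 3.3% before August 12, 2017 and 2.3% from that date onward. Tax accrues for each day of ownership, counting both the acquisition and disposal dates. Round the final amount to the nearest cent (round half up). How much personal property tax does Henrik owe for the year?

£20,216.31

June 29 – August 11, 2017: 44 days at 3.3% → £1,564,000 × 3.3% × 44/365 = £6,221.7205
August 12 – December 31, 2017: 142 days at 2.3% → £1,564,000 × 2.3% × 142/365 = £13,994.5863
Total = £20,216.3068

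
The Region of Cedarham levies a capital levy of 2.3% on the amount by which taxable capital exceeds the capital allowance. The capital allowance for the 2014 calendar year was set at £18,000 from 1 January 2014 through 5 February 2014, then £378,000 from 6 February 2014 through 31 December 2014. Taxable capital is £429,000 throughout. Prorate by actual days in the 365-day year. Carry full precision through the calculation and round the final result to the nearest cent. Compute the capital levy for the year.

£1,989.66

1 January – 5 February 2014: 36 days, exemption £18,000 → (£429,000 − £18,000) × 2.3% × 36/365 = £932.3507
6 February – 31 December 2014: 329 days, exemption £378,000 → (£429,000 − £378,000) × 2.3% × 329/365 = £1,057.3068
Total = £1,989.6575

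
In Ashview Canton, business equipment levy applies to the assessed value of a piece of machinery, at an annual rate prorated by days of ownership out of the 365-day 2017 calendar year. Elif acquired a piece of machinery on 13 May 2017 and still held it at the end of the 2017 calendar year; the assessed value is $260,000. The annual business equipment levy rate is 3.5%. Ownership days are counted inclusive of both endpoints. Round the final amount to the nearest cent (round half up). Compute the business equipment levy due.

$5,809.04

Days held (13 May – 31 Dec 2017): 233 out of 365
Tax = $260,000 × 3.5% × 233/365 = $5,809.0411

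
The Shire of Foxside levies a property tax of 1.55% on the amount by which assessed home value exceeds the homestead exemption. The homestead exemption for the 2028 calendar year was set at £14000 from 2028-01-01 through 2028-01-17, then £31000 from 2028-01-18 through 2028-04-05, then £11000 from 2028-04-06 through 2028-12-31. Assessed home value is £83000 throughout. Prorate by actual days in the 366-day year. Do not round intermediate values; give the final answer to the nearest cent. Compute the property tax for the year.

2028-01-01 to 2028-01-17: 17 days, exemption £14000 → (£83000 − £14000) × 1.55% × 17/366 = £49.6762
2028-01-18 to 2028-04-05: 79 days, exemption £31000 → (£83000 − £31000) × 1.55% × 79/366 = £173.9727
2028-04-06 to 2028-12-31: 270 days, exemption £11000 → (£83000 − £11000) × 1.55% × 270/366 = £823.2787
Total = £1046.9276

£1046.93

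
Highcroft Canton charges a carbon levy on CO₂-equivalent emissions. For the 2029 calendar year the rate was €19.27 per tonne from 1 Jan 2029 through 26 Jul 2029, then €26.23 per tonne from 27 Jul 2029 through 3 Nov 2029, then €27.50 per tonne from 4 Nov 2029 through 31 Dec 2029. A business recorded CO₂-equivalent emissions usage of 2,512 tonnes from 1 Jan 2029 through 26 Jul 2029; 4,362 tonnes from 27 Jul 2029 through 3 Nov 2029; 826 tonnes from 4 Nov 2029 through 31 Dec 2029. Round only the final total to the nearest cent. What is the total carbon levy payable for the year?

€185,536.50

1 Jan – 26 Jul 2029: 2,512 tonnes at €19.27/tonne → €48,406.24
27 Jul – 3 Nov 2029: 4,362 tonnes at €26.23/tonne → €114,415.26
4 Nov – 31 Dec 2029: 826 tonnes at €27.50/tonne → €22,715.00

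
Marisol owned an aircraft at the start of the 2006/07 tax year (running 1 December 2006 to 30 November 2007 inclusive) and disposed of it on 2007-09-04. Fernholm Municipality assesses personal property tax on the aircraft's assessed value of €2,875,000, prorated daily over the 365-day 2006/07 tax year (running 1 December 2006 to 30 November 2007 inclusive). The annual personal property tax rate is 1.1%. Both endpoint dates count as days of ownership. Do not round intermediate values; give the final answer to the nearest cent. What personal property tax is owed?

Days held (2006-12-01 to 2007-09-04): 278 out of 365
Tax = €2,875,000 × 1.1% × 278/365 = €24,086.9863

€24,086.99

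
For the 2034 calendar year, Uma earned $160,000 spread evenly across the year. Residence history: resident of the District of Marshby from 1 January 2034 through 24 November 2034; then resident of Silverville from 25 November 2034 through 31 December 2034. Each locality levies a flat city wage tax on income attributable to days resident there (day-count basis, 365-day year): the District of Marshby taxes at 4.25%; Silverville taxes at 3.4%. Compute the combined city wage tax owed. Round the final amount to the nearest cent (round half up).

$6,662.14

The District of Marshby, 1 January – 24 November 2034: 328 days → $160,000 × 4.25% × 328/365 = $6,110.6849
Silverville, 25 November – 31 December 2034: 37 days → $160,000 × 3.4% × 37/365 = $551.4521
Total = $6,662.1370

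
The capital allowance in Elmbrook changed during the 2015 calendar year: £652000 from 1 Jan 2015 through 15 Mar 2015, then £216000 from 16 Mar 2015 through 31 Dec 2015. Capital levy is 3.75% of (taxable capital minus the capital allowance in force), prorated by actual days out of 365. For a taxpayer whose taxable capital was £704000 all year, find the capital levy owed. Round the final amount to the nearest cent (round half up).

1 Jan – 15 Mar 2015: 74 days, exemption £652000 → (£704000 − £652000) × 3.75% × 74/365 = £395.3425
16 Mar – 31 Dec 2015: 291 days, exemption £216000 → (£704000 − £216000) × 3.75% × 291/365 = £14589.8630
Total = £14985.2055

£14985.21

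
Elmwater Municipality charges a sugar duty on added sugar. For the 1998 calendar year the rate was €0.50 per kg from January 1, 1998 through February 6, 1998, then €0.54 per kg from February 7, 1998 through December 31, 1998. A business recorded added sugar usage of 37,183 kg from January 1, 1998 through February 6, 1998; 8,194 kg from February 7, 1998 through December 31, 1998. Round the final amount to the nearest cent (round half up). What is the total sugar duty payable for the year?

January 1 – February 6, 1998: 37,183 kg at €0.50/kg → €18,591.50
February 7 – December 31, 1998: 8,194 kg at €0.54/kg → €4,424.76

€23,016.26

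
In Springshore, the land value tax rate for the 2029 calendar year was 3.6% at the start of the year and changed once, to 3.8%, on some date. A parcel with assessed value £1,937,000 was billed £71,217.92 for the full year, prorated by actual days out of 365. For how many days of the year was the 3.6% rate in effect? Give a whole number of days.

225 days

Let d = days at the first rate; then 365 − d days at the second rate.
£1,937,000 × [3.6%·d + 3.8%·(365−d)] / 365 = £71,217.92
Solving gives d = 225, so the new rate took effect on 14 August 2029.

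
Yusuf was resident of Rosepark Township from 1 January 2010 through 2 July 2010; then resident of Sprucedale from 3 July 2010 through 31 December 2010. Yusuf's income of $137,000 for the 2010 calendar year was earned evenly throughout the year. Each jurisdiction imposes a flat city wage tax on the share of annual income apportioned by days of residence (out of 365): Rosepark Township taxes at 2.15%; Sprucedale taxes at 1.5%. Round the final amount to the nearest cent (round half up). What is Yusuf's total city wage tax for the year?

Rosepark Township, 1 January – 2 July 2010: 183 days → $137,000 × 2.15% × 183/365 = $1,476.7849
Sprucedale, 3 July – 31 December 2010: 182 days → $137,000 × 1.5% × 182/365 = $1,024.6849
Total = $2,501.4699

$2,501.47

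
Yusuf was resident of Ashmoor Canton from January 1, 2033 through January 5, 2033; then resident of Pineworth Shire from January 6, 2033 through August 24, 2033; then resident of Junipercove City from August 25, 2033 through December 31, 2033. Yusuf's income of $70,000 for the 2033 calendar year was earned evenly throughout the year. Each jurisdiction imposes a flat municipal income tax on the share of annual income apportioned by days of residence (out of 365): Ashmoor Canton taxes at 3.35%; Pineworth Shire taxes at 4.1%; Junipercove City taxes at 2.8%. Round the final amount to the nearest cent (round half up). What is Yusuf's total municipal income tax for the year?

Ashmoor Canton, January 1 – January 5, 2033: 5 days → $70,000 × 3.35% × 5/365 = $32.1233
Pineworth Shire, January 6 – August 24, 2033: 231 days → $70,000 × 4.1% × 231/365 = $1,816.3562
Junipercove City, August 25 – December 31, 2033: 129 days → $70,000 × 2.8% × 129/365 = $692.7123
Total = $2,541.1918

$2,541.19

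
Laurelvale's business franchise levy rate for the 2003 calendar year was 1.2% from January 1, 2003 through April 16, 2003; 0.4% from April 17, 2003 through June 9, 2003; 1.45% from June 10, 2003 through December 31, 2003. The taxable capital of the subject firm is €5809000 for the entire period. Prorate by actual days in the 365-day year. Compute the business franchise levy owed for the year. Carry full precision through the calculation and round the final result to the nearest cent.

January 1 – April 16, 2003: 106 days at 1.2% → €5809000 × 1.2% × 106/365 = €20243.9671
April 17 – June 9, 2003: 54 days at 0.4% → €5809000 × 0.4% × 54/365 = €3437.6548
June 10 – December 31, 2003: 205 days at 1.45% → €5809000 × 1.45% × 205/365 = €47307.5411
Total = €70989.1630

€70989.16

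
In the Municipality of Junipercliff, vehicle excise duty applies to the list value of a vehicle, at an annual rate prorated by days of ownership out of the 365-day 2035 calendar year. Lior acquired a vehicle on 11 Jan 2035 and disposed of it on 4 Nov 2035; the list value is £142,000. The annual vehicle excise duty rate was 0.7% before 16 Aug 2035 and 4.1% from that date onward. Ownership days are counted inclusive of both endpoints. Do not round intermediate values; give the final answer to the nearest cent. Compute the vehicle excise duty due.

£1,882.96

11 Jan – 15 Aug 2035: 217 days at 0.7% → £142,000 × 0.7% × 217/365 = £590.9534
16 Aug – 4 Nov 2035: 81 days at 4.1% → £142,000 × 4.1% × 81/365 = £1,292.0055
Total = £1,882.9589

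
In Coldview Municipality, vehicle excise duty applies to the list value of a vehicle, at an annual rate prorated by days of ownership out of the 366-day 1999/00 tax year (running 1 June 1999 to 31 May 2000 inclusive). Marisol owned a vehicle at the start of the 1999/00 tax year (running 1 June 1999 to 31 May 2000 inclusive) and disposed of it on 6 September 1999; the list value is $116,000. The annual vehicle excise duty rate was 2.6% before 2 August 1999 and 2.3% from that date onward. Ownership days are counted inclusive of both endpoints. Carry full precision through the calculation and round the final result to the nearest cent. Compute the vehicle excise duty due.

$773.33

1 June – 1 August 1999: 62 days at 2.6% → $116,000 × 2.6% × 62/366 = $510.9071
2 August – 6 September 1999: 36 days at 2.3% → $116,000 × 2.3% × 36/366 = $262.4262
Total = $773.3333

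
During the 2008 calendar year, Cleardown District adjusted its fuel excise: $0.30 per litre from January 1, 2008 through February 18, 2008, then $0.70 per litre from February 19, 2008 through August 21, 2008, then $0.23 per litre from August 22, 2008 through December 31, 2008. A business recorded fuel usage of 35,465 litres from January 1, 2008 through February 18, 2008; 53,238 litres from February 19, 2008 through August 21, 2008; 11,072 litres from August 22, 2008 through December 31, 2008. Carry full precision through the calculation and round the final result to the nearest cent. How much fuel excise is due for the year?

$50,452.66

January 1 – February 18, 2008: 35,465 litres at $0.30/litre → $10,639.50
February 19 – August 21, 2008: 53,238 litres at $0.70/litre → $37,266.60
August 22 – December 31, 2008: 11,072 litres at $0.23/litre → $2,546.56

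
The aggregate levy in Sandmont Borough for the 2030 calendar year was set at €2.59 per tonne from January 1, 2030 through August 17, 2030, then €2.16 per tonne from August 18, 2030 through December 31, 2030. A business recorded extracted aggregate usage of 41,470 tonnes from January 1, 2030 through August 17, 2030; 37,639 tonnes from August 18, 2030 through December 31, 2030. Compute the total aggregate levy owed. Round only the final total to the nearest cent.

€188,707.54

January 1 – August 17, 2030: 41,470 tonnes at €2.59/tonne → €107,407.30
August 18 – December 31, 2030: 37,639 tonnes at €2.16/tonne → €81,300.24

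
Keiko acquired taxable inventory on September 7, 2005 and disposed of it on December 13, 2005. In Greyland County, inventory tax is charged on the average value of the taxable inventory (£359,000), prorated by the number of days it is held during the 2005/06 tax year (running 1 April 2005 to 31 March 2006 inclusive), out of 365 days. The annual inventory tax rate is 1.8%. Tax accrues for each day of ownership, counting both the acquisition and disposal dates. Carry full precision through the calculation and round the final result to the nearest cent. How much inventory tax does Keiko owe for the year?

£1,735.00

Days held (September 7 – December 13, 2005): 98 out of 365
Tax = £359,000 × 1.8% × 98/365 = £1,735.0027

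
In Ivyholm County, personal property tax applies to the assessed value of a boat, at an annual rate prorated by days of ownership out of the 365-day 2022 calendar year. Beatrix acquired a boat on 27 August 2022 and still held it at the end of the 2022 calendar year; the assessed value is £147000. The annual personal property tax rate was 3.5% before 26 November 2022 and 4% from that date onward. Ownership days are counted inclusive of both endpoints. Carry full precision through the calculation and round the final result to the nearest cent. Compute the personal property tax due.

£1862.67

27 August – 25 November 2022: 91 days at 3.5% → £147000 × 3.5% × 91/365 = £1282.7260
26 November – 31 December 2022: 36 days at 4% → £147000 × 4% × 36/365 = £579.9452
Total = £1862.6712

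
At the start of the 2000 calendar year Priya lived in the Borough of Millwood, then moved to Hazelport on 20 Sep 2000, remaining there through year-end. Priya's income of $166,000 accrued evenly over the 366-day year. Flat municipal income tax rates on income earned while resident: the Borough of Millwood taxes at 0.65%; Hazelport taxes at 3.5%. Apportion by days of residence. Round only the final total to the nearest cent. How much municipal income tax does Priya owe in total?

$2,410.40

The Borough of Millwood, 1 Jan – 19 Sep 2000: 263 days → $166,000 × 0.65% × 263/366 = $775.3470
Hazelport, 20 Sep – 31 Dec 2000: 103 days → $166,000 × 3.5% × 103/366 = $1,635.0546
Total = $2,410.4016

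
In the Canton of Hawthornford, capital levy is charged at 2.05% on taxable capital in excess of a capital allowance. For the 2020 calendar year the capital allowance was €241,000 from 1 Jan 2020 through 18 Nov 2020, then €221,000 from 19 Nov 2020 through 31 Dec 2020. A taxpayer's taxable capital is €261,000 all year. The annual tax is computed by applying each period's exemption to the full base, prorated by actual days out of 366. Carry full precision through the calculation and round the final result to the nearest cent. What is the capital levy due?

€458.17

1 Jan – 18 Nov 2020: 323 days, exemption €241,000 → (€261,000 − €241,000) × 2.05% × 323/366 = €361.8306
19 Nov – 31 Dec 2020: 43 days, exemption €221,000 → (€261,000 − €221,000) × 2.05% × 43/366 = €96.3388
Total = €458.1694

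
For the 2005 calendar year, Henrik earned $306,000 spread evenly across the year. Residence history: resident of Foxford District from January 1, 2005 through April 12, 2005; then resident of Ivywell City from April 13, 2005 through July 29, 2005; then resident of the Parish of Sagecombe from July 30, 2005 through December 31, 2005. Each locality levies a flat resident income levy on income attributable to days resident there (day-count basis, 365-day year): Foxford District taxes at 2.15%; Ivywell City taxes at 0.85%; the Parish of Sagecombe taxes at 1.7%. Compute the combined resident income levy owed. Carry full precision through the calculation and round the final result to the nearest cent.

$4,817.19

Foxford District, January 1 – April 12, 2005: 102 days → $306,000 × 2.15% × 102/365 = $1,838.5151
Ivywell City, April 13 – July 29, 2005: 108 days → $306,000 × 0.85% × 108/365 = $769.6110
The Parish of Sagecombe, July 30 – December 31, 2005: 155 days → $306,000 × 1.7% × 155/365 = $2,209.0685
Total = $4,817.1945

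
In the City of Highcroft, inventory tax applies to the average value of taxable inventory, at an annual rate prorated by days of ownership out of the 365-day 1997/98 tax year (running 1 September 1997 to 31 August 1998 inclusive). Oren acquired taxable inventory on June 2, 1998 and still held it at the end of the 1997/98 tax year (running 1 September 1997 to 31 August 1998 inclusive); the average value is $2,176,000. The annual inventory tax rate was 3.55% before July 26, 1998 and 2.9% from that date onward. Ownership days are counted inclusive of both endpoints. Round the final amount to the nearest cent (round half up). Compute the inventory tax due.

$17,825.32

June 2 – July 25, 1998: 54 days at 3.55% → $2,176,000 × 3.55% × 54/365 = $11,428.4712
July 26 – August 31, 1998: 37 days at 2.9% → $2,176,000 × 2.9% × 37/365 = $6,396.8438
Total = $17,825.3151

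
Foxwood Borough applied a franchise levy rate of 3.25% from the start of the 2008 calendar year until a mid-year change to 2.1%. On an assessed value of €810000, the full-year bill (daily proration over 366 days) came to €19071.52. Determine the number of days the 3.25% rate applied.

81 days

Let d = days at the first rate; then 366 − d days at the second rate.
€810000 × [3.25%·d + 2.1%·(366−d)] / 366 = €19071.52
Solving gives d = 81, so the new rate took effect on 22 Mar 2008.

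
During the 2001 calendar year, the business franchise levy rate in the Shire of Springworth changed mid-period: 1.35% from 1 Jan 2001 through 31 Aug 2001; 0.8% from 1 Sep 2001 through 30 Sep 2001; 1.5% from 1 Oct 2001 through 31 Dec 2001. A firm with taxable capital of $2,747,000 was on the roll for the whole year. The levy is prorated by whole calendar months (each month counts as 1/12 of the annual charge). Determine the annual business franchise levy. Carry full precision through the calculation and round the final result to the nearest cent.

1 Jan – 31 Aug 2001: 8 months at 1.35% → $2,747,000 × 1.35% × 8/12 = $24,723.0000
1 Sep – 30 Sep 2001: 1 month at 0.8% → $2,747,000 × 0.8% × 1/12 = $1,831.3333
1 Oct – 31 Dec 2001: 3 months at 1.5% → $2,747,000 × 1.5% × 3/12 = $10,301.2500
Total = $36,855.5833

$36,855.58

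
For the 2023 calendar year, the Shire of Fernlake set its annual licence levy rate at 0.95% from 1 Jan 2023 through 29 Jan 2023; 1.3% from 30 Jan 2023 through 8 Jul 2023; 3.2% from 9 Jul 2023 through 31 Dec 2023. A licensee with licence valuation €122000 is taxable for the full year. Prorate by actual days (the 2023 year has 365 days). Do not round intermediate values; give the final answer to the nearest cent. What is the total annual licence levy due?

€2669.79

1 Jan – 29 Jan 2023: 29 days at 0.95% → €122000 × 0.95% × 29/365 = €92.0849
30 Jan – 8 Jul 2023: 160 days at 1.3% → €122000 × 1.3% × 160/365 = €695.2329
9 Jul – 31 Dec 2023: 176 days at 3.2% → €122000 × 3.2% × 176/365 = €1882.4767
Total = €2669.7945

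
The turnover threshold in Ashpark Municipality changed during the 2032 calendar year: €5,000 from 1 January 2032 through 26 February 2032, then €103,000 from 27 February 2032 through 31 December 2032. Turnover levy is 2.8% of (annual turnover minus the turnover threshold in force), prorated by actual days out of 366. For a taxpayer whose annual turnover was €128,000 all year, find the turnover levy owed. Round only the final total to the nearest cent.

1 January – 26 February 2032: 57 days, exemption €5,000 → (€128,000 − €5,000) × 2.8% × 57/366 = €536.3607
27 February – 31 December 2032: 309 days, exemption €103,000 → (€128,000 − €103,000) × 2.8% × 309/366 = €590.9836
Total = €1,127.3443

€1,127.34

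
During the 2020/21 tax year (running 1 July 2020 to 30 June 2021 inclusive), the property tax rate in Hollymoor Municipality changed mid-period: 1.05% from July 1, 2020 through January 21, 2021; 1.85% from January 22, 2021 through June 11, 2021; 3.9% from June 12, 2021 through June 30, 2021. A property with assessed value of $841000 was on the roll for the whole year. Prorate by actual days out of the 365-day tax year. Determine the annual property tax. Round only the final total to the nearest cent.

July 1, 2020 – January 21, 2021: 205 days at 1.05% → $841000 × 1.05% × 205/365 = $4959.5959
January 22 – June 11, 2021: 141 days at 1.85% → $841000 × 1.85% × 141/365 = $6010.2699
June 12 – June 30, 2021: 19 days at 3.9% → $841000 × 3.9% × 19/365 = $1707.3452
Total = $12677.2110

$12677.21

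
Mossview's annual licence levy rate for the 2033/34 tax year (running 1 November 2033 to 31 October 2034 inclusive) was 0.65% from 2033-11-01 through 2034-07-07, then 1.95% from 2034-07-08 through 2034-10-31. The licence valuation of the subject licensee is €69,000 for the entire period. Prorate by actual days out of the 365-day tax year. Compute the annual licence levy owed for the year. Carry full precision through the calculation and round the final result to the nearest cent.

€733.57

2033-11-01 to 2034-07-07: 249 days at 0.65% → €69,000 × 0.65% × 249/365 = €305.9630
2034-07-08 to 2034-10-31: 116 days at 1.95% → €69,000 × 1.95% × 116/365 = €427.6110
Total = €733.5740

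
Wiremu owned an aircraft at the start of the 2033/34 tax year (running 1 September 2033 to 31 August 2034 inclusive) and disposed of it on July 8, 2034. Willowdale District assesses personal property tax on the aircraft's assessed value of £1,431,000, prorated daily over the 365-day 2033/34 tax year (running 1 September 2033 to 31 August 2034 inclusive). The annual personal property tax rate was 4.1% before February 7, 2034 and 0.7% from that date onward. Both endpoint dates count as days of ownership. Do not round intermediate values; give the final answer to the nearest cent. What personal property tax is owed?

September 1, 2033 – February 6, 2034: 159 days at 4.1% → £1,431,000 × 4.1% × 159/365 = £25,558.0521
February 7 – July 8, 2034: 152 days at 0.7% → £1,431,000 × 0.7% × 152/365 = £4,171.4630
Total = £29,729.5151

£29,729.52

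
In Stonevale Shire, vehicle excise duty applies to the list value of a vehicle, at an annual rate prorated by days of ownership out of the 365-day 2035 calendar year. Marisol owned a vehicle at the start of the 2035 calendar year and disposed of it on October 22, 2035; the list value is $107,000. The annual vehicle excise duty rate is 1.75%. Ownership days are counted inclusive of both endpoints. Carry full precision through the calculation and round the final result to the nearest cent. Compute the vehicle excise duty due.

$1,513.39

Days held (January 1 – October 22, 2035): 295 out of 365
Tax = $107,000 × 1.75% × 295/365 = $1,513.3904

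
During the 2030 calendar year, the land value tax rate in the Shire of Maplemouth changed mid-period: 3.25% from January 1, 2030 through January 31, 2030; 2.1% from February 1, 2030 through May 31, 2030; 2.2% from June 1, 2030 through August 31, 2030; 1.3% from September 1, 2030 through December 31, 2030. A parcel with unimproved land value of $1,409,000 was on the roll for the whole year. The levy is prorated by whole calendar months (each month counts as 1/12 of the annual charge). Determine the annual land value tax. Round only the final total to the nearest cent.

$27,534.21

January 1 – January 31, 2030: 1 month at 3.25% → $1,409,000 × 3.25% × 1/12 = $3,816.0417
February 1 – May 31, 2030: 4 months at 2.1% → $1,409,000 × 2.1% × 4/12 = $9,863.0000
June 1 – August 31, 2030: 3 months at 2.2% → $1,409,000 × 2.2% × 3/12 = $7,749.5000
September 1 – December 31, 2030: 4 months at 1.3% → $1,409,000 × 1.3% × 4/12 = $6,105.6667
Total = $27,534.2083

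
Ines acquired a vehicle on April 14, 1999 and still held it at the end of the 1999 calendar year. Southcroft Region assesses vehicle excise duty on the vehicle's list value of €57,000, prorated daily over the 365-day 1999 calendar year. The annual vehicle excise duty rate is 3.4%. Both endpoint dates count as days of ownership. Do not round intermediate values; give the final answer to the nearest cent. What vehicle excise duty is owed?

€1,391.11

Days held (April 14 – December 31, 1999): 262 out of 365
Tax = €57,000 × 3.4% × 262/365 = €1,391.1123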